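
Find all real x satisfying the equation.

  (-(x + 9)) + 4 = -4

Step 1. [(-(x + 9)) + 4 = -4] subtract 4: x sits inside (… + 4), so sub: -(x + 9) = -8.
Step 2. [-(x + 9) = -8] leading − — multiply by −1. So neg: x + 9 = 8.
Step 3. [x + 9 = 8] the outer +9 inverts by subtracting 9, so sub: x = -1.

Answer: x ∈ {-1}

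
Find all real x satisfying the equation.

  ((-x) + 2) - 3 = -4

Step 1. [((-x) + 2) - 3 = -4] the outer -3 inverts by adding 3. So sub: (-x) + 2 = -1.
Step 2. [(-x) + 2 = -1] the outer +2 inverts by subtracting 2, so sub: -x = -3.
Step 3. [-x = -3] leading − — multiply by −1, so neg: x = 3.

Answer: x ∈ {3}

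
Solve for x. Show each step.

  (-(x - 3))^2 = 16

Step 1. [(-(x - 3))^2 = 16] √ both sides: 16 ≥ 0 gives two branches ⇒ sqrt: -(x - 3) = 4 or -4.
Step 2. [-(x - 3) = 4 or -4] flip signs both sides, so neg: x - 3 = -4 or 4.
Step 3. [x - 3 = -4 or 4] the outer -3 inverts by adding 3, so sub: x = -1 or 7.

Answer: x ∈ {-1, 7}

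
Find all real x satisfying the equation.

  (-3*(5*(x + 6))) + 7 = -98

Step 1. [(-3*(5*(x + 6))) + 7 = -98] the outer +7 inverts by subtracting 7. So sub: -3*(5*(x + 6)) = -105.
Step 2. [-3*(5*(x + 6)) = -105] -3 out front; divide by -3. So div: 5*(x + 6) = 35.
Step 3. [5*(x + 6) = 35] 5 out front; divide by 5. So div: x + 6 = 7.
Step 4. [x + 6 = 7] peel the +6: subtract 6 from each side. So sub: x = 1.

Answer: x ∈ {1}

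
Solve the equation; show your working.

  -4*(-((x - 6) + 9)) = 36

Step 1. [-4*(-((x - 6) + 9)) = 36] -4·(inner) — divide through by -4 ⇒ div: -((x - 6) + 9) = -9.
Step 2. [-((x - 6) + 9) = -9] LHS negated; negate both sides. So neg: (x - 6) + 9 = 9.
Step 3. [(x - 6) + 9 = 9] peel the +9: subtract 9 from each side ⇒ sub: x - 6 = 0.
Step 4. [x - 6 = 0] peel the -6: add 6 from each side. So sub: x = 6.

Answer: x ∈ {6}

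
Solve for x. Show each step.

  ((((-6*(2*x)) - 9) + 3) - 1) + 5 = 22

Step 1. [((((-6*(2*x)) - 9) + 3) - 1) + 5 = 22] the outer +5 inverts by subtracting 5, so sub: (((-6*(2*x)) - 9) + 3) - 1 = 17.
Step 2. [(((-6*(2*x)) - 9) + 3) - 1 = 17] 1 comes off first (add 1). So sub: ((-6*(2*x)) - 9) + 3 = 18.
Step 3. [((-6*(2*x)) - 9) + 3 = 18] peel the +3: subtract 3 from each side. So sub: (-6*(2*x)) - 9 = 15.
Step 4. [(-6*(2*x)) - 9 = 15] -9 is outermost — add 9 both sides. So sub: -6*(2*x) = 24.
Step 5. [-6*(2*x) = 24] leading coefficient -6: divide by -6 ⇒ div: 2*x = -4.
Step 6. [2*x = -4] 2 out front; divide by 2, so div: x = -2.

Answer: x ∈ {-2}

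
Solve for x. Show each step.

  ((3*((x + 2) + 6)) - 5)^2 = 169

Step 1. [((3*((x + 2) + 6)) - 5)^2 = 169] 169 ≥ 0, LHS is (·)² — take ±√, so sqrt: (3*((x + 2) + 6)) - 5 = 13 or -13.
Step 2. [(3*((x + 2) + 6)) - 5 = 13 or -13] the outer -5 inverts by adding 5, so sub: 3*((x + 2) + 6) = 18 or -8.
Step 3. [3*((x + 2) + 6) = 18 or -8] 3 out front; divide by 3. So div: (x + 2) + 6 = 6 or -8/3.
Step 4. [(x + 2) + 6 = 6 or -8/3] the outer +6 inverts by subtracting 6, so sub: x + 2 = 0 or -26/3.
Step 5. [x + 2 = 0 or -26/3] the outer +2 inverts by subtracting 2. So sub: x = -2 or -32/3.

Answer: x ∈ {-32/3, -2}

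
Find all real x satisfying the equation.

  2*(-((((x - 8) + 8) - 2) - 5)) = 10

Step 1. [2*(-((((x - 8) + 8) - 2) - 5)) = 10] 2·(inner) — divide through by 2. So div: -((((x - 8) + 8) - 2) - 5) = 5.
Step 2. [-((((x - 8) + 8) - 2) - 5) = 5] leading − — multiply by −1, so neg: (((x - 8) + 8) - 2) - 5 = -5.
Step 3. [(((x - 8) + 8) - 2) - 5 = -5] peel the -5: add 5 from each side, so sub: ((x - 8) + 8) - 2 = 0.
Step 4. [((x - 8) + 8) - 2 = 0] add 2: x sits inside (… - 2) ⇒ sub: (x - 8) + 8 = 2.
Step 5. [(x - 8) + 8 = 2] 8 comes off first (subtract 8) ⇒ sub: x - 8 = -6.
Step 6. [x - 8 = -6] peel the -8: add 8 from each side ⇒ sub: x = 2.

Answer: x ∈ {2}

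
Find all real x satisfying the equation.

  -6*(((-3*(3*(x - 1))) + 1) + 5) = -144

Step 1. [-6*(((-3*(3*(x - 1))) + 1) + 5) = -144] -6·(inner) — divide through by -6 ⇒ div: ((-3*(3*(x - 1))) + 1) + 5 = 24.
Step 2. [((-3*(3*(x - 1))) + 1) + 5 = 24] 5 comes off first (subtract 5), so sub: (-3*(3*(x - 1))) + 1 = 19.
Step 3. [(-3*(3*(x - 1))) + 1 = 19] subtract 1: x sits inside (… + 1) ⇒ sub: -3*(3*(x - 1)) = 18.
Step 4. [-3*(3*(x - 1)) = 18] LHS = -3·(…); ÷-3 both sides, so div: 3*(x - 1) = -6.
Step 5. [3*(x - 1) = -6] divide by the outer 3, so div: x - 1 = -2.
Step 6. [x - 1 = -2] peel the -1: add 1 from each side ⇒ sub: x = -1.

Answer: x ∈ {-1}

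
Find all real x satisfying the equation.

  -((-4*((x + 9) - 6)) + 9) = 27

Step 1. [-((-4*((x + 9) - 6)) + 9) = 27] leading − — multiply by −1. So neg: (-4*((x + 9) - 6)) + 9 = -27.
Step 2. [(-4*((x + 9) - 6)) + 9 = -27] peel the +9: subtract 9 from each side, so sub: -4*((x + 9) - 6) = -36.
Step 3. [-4*((x + 9) - 6) = -36] LHS = -4·(…); ÷-4 both sides ⇒ div: (x + 9) - 6 = 9.
Step 4. [(x + 9) - 6 = 9] -6 is outermost — add 6 both sides, so sub: x + 9 = 15.
Step 5. [x + 9 = 15] the outer +9 inverts by subtracting 9. So sub: x = 6.

Answer: x ∈ {6}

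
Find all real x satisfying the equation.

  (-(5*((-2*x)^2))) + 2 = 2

Step 1. [(-(5*((-2*x)^2))) + 2 = 2] the outer +2 inverts by subtracting 2. So sub: -(5*((-2*x)^2)) = 0.
Step 2. [-(5*((-2*x)^2)) = 0] leading − — multiply by −1. So neg: 5*((-2*x)^2) = 0.
Step 3. [5*((-2*x)^2) = 0] divide by the outer 5, so div: (-2*x)^2 = 0.
Step 4. [(-2*x)^2 = 0] √ both sides: 0 ≥ 0 gives two branches. So sqrt: -2*x = 0.
Step 5. [-2*x = 0] -2 out front; divide by -2 ⇒ div: x = 0.

Answer: x ∈ {0}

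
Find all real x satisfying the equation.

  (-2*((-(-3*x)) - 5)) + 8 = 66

Step 1. [(-2*((-(-3*x)) - 5)) + 8 = 66] the outer +8 inverts by subtracting 8, so sub: -2*((-(-3*x)) - 5) = 58.
Step 2. [-2*((-(-3*x)) - 5) = 58] leading coefficient -2: divide by -2 ⇒ div: (-(-3*x)) - 5 = -29.
Step 3. [(-(-3*x)) - 5 = -29] peel the -5: add 5 from each side. So sub: -(-3*x) = -24.
Step 4. [-(-3*x) = -24] LHS negated; negate both sides ⇒ neg: -3*x = 24.
Step 5. [-3*x = 24] divide by the outer -3, so div: x = -8.

Answer: x ∈ {-8}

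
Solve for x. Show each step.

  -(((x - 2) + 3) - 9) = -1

Step 1. [-(((x - 2) + 3) - 9) = -1] leading − — multiply by −1. So neg: ((x - 2) + 3) - 9 = 1.
Step 2. [((x - 2) + 3) - 9 = 1] peel the -9: add 9 from each side ⇒ sub: (x - 2) + 3 = 10.
Step 3. [(x - 2) + 3 = 10] subtract 3: x sits inside (… + 3) ⇒ sub: x - 2 = 7.
Step 4. [x - 2 = 7] 2 comes off first (add 2). So sub: x = 9.

Answer: x ∈ {9}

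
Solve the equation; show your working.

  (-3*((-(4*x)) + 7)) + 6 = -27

Step 1. [(-3*((-(4*x)) + 7)) + 6 = -27] -3 divides every term; factor it out, so factor: ((-(4*x)) + 7) - 2 = 9.
Step 2. [((-(4*x)) + 7) - 2 = 9] peel the -2: add 2 from each side ⇒ sub: (-(4*x)) + 7 = 11.
Step 3. [(-(4*x)) + 7 = 11] 7 comes off first (subtract 7) ⇒ sub: -(4*x) = 4.
Step 4. [-(4*x) = 4] flip signs both sides, so neg: 4*x = -4.
Step 5. [4*x = -4] LHS = 4·(…); ÷4 both sides. So div: x = -1.

Answer: x ∈ {-1}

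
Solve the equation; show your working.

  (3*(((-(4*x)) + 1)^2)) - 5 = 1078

Step 1. [(3*(((-(4*x)) + 1)^2)) - 5 = 1078] add 5: x sits inside (… - 5). So sub: 3*(((-(4*x)) + 1)^2) = 1083.
Step 2. [3*(((-(4*x)) + 1)^2) = 1083] 3 out front; divide by 3 ⇒ div: ((-(4*x)) + 1)^2 = 361.
Step 3. [((-(4*x)) + 1)^2 = 361] √ both sides: 361 ≥ 0 gives two branches. So sqrt: (-(4*x)) + 1 = 19 or -19.
Step 4. [(-(4*x)) + 1 = 19 or -19] peel the +1: subtract 1 from each side, so sub: -(4*x) = 18 or -20.
Step 5. [-(4*x) = 18 or -20] flip signs both sides. So neg: 4*x = -18 or 20.
Step 6. [4*x = -18 or 20] leading coefficient 4: divide by 4 ⇒ div: x = -9/2 or 5.

Answer: x ∈ {-9/2, 5}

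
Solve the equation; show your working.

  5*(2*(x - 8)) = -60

Step 1. [5*(2*(x - 8)) = -60] leading coefficient 5: divide by 5 ⇒ div: 2*(x - 8) = -12.
Step 2. [2*(x - 8) = -12] leading coefficient 2: divide by 2, so div: x - 8 = -6.
Step 3. [x - 8 = -6] peel the -8: add 8 from each side, so sub: x = 2.

Answer: x ∈ {2}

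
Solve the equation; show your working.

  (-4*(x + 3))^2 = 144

Step 1. [(-4*(x + 3))^2 = 144] LHS squared, RHS 144 ≥ 0: apply √ (±), so sqrt: -4*(x + 3) = 12 or -12.
Step 2. [-4*(x + 3) = 12 or -12] leading coefficient -4: divide by -4 ⇒ div: x + 3 = -3 or 3.
Step 3. [x + 3 = -3 or 3] 3 comes off first (subtract 3) ⇒ sub: x = -6 or 0.

Answer: x ∈ {-6, 0}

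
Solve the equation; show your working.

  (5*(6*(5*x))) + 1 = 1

Step 1. [(5*(6*(5*x))) + 1 = 1] the outer +1 inverts by subtracting 1, so sub: 5*(6*(5*x)) = 0.
Step 2. [5*(6*(5*x)) = 0] divide by the outer 5 ⇒ div: 6*(5*x) = 0.
Step 3. [6*(5*x) = 0] 6 out front; divide by 6. So div: 5*x = 0.
Step 4. [5*x = 0] 5·(inner) — divide through by 5, so div: x = 0.

Answer: x ∈ {0}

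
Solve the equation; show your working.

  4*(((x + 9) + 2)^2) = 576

Step 1. [4*(((x + 9) + 2)^2) = 576] LHS = 4·(…); ÷4 both sides, so div: ((x + 9) + 2)^2 = 144.
Step 2. [((x + 9) + 2)^2 = 144] LHS squared, RHS 144 ≥ 0: apply √ (±), so sqrt: (x + 9) + 2 = 12 or -12.
Step 3. [(x + 9) + 2 = 12 or -12] 2 comes off first (subtract 2), so sub: x + 9 = 10 or -14.
Step 4. [x + 9 = 10 or -14] the outer +9 inverts by subtracting 9. So sub: x = 1 or -23.

Answer: x ∈ {-23, 1}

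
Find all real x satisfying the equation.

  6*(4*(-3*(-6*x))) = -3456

Step 1. [6*(4*(-3*(-6*x))) = -3456] 6 out front; divide by 6 ⇒ div: 4*(-3*(-6*x)) = -576.
Step 2. [4*(-3*(-6*x)) = -576] 4·(inner) — divide through by 4. So div: -3*(-6*x) = -144.
Step 3. [-3*(-6*x) = -144] -3 out front; divide by -3. So div: -6*x = 48.
Step 4. [-6*x = 48] leading coefficient -6: divide by -6, so div: x = -8.

Answer: x ∈ {-8}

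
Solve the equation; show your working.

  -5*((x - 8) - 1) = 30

Step 1. [-5*((x - 8) - 1) = 30] leading coefficient -5: divide by -5 ⇒ div: (x - 8) - 1 = -6.
Step 2. [(x - 8) - 1 = -6] 1 comes off first (add 1) ⇒ sub: x - 8 = -5.
Step 3. [x - 8 = -5] 8 comes off first (add 8). So sub: x = 3.

Answer: x ∈ {3}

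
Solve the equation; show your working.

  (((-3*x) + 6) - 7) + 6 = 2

Step 1. [(((-3*x) + 6) - 7) + 6 = 2] 6 comes off first (subtract 6) ⇒ sub: ((-3*x) + 6) - 7 = -4.
Step 2. [((-3*x) + 6) - 7 = -4] peel the -7: add 7 from each side, so sub: (-3*x) + 6 = 3.
Step 3. [(-3*x) + 6 = 3] 6 comes off first (subtract 6). So sub: -3*x = -3.
Step 4. [-3*x = -3] LHS = -3·(…); ÷-3 both sides. So div: x = 1.

Answer: x ∈ {1}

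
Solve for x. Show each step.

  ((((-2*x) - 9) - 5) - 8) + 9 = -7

Step 1. [((((-2*x) - 9) - 5) - 8) + 9 = -7] +9 is outermost — subtract 9 both sides, so sub: (((-2*x) - 9) - 5) - 8 = -16.
Step 2. [(((-2*x) - 9) - 5) - 8 = -16] add 8: x sits inside (… - 8), so sub: ((-2*x) - 9) - 5 = -8.
Step 3. [((-2*x) - 9) - 5 = -8] -5 is outermost — add 5 both sides, so sub: (-2*x) - 9 = -3.
Step 4. [(-2*x) - 9 = -3] 9 comes off first (add 9), so sub: -2*x = 6.
Step 5. [-2*x = 6] -2·(inner) — divide through by -2 ⇒ div: x = -3.

Answer: x ∈ {-3}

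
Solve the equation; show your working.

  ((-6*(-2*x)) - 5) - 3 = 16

Step 1. [((-6*(-2*x)) - 5) - 3 = 16] the outer -3 inverts by adding 3. So sub: (-6*(-2*x)) - 5 = 19.
Step 2. [(-6*(-2*x)) - 5 = 19] add 5: x sits inside (… - 5), so sub: -6*(-2*x) = 24.
Step 3. [-6*(-2*x) = 24] LHS = -6·(…); ÷-6 both sides. So div: -2*x = -4.
Step 4. [-2*x = -4] leading coefficient -2: divide by -2. So div: x = 2.

Answer: x ∈ {2}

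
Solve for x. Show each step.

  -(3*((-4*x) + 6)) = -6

Step 1. [-(3*((-4*x) + 6)) = -6] LHS negated; negate both sides. So neg: 3*((-4*x) + 6) = 6.
Step 2. [3*((-4*x) + 6) = 6] leading coefficient 3: divide by 3 ⇒ div: (-4*x) + 6 = 2.
Step 3. [(-4*x) + 6 = 2] +6 is outermost — subtract 6 both sides, so sub: -4*x = -4.
Step 4. [-4*x = -4] LHS = -4·(…); ÷-4 both sides, so div: x = 1.

Answer: x ∈ {1}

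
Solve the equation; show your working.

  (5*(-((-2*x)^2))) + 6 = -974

Step 1. [(5*(-((-2*x)^2))) + 6 = -974] +6 is outermost — subtract 6 both sides. So sub: 5*(-((-2*x)^2)) = -980.
Step 2. [5*(-((-2*x)^2)) = -980] leading coefficient 5: divide by 5, so div: -((-2*x)^2) = -196.
Step 3. [-((-2*x)^2) = -196] leading − — multiply by −1 ⇒ neg: (-2*x)^2 = 196.
Step 4. [(-2*x)^2 = 196] 196 ≥ 0, LHS is (·)² — take ±√, so sqrt: -2*x = 14 or -14.
Step 5. [-2*x = 14 or -14] LHS = -2·(…); ÷-2 both sides. So div: x = -7 or 7.

Answer: x ∈ {-7, 7}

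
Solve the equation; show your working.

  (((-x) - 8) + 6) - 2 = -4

Step 1. [(((-x) - 8) + 6) - 2 = -4] peel the -2: add 2 from each side, so sub: ((-x) - 8) + 6 = -2.
Step 2. [((-x) - 8) + 6 = -2] the outer +6 inverts by subtracting 6, so sub: (-x) - 8 = -8.
Step 3. [(-x) - 8 = -8] the outer -8 inverts by adding 8 ⇒ sub: -x = 0.
Step 4. [-x = 0] leading − — multiply by −1 ⇒ neg: x = 0.

Answer: x ∈ {0}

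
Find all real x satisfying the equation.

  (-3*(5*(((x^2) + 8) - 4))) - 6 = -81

Step 1. [(-3*(5*(((x^2) + 8) - 4))) - 6 = -81] -3 divides every term; factor it out. So factor: (5*(((x^2) + 8) - 4)) + 2 = 27.
Step 2. [(5*(((x^2) + 8) - 4)) + 2 = 27] +2 is outermost — subtract 2 both sides ⇒ sub: 5*(((x^2) + 8) - 4) = 25.
Step 3. [5*(((x^2) + 8) - 4) = 25] leading coefficient 5: divide by 5 ⇒ div: ((x^2) + 8) - 4 = 5.
Step 4. [((x^2) + 8) - 4 = 5] add 4: x sits inside (… - 4) ⇒ sub: (x^2) + 8 = 9.
Step 5. [(x^2) + 8 = 9] peel the +8: subtract 8 from each side. So sub: x^2 = 1.
Step 6. [x^2 = 1] √ both sides: 1 ≥ 0 gives two branches. So sqrt: x = 1 or -1.

Answer: x ∈ {-1, 1}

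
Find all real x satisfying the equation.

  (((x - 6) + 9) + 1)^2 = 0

Step 1. [(((x - 6) + 9) + 1)^2 = 0] √ both sides: 0 ≥ 0 gives two branches. So sqrt: ((x - 6) + 9) + 1 = 0.
Step 2. [((x - 6) + 9) + 1 = 0] subtract 1: x sits inside (… + 1). So sub: (x - 6) + 9 = -1.
Step 3. [(x - 6) + 9 = -1] +9 is outermost — subtract 9 both sides, so sub: x - 6 = -10.
Step 4. [x - 6 = -10] peel the -6: add 6 from each side ⇒ sub: x = -4.

Answer: x ∈ {-4}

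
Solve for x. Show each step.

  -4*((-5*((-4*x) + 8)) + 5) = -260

Step 1. [-4*((-5*((-4*x) + 8)) + 5) = -260] -4·(inner) — divide through by -4. So div: (-5*((-4*x) + 8)) + 5 = 65.
Step 2. [(-5*((-4*x) + 8)) + 5 = 65] peel the +5: subtract 5 from each side, so sub: -5*((-4*x) + 8) = 60.
Step 3. [-5*((-4*x) + 8) = 60] leading coefficient -5: divide by -5. So div: (-4*x) + 8 = -12.
Step 4. [(-4*x) + 8 = -12] peel the +8: subtract 8 from each side, so sub: -4*x = -20.
Step 5. [-4*x = -20] leading coefficient -4: divide by -4, so div: x = 5.

Answer: x ∈ {5}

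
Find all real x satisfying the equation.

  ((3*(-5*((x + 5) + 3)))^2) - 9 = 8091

Step 1. [((3*(-5*((x + 5) + 3)))^2) - 9 = 8091] add 9: x sits inside (… - 9), so sub: (3*(-5*((x + 5) + 3)))^2 = 8100.
Step 2. [(3*(-5*((x + 5) + 3)))^2 = 8100] √ both sides: 8100 ≥ 0 gives two branches ⇒ sqrt: 3*(-5*((x + 5) + 3)) = 90 or -90.
Step 3. [3*(-5*((x + 5) + 3)) = 90 or -90] divide by the outer 3 ⇒ div: -5*((x + 5) + 3) = 30 or -30.
Step 4. [-5*((x + 5) + 3) = 30 or -30] divide by the outer -5, so div: (x + 5) + 3 = -6 or 6.
Step 5. [(x + 5) + 3 = -6 or 6] +3 is outermost — subtract 3 both sides ⇒ sub: x + 5 = -9 or 3.
Step 6. [x + 5 = -9 or 3] peel the +5: subtract 5 from each side ⇒ sub: x = -14 or -2.

Answer: x ∈ {-14, -2}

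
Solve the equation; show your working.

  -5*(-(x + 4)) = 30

Step 1. [-5*(-(x + 4)) = 30] leading coefficient -5: divide by -5 ⇒ div: -(x + 4) = -6.
Step 2. [-(x + 4) = -6] leading − — multiply by −1, so neg: x + 4 = 6.
Step 3. [x + 4 = 6] 4 comes off first (subtract 4). So sub: x = 2.

Answer: x ∈ {2}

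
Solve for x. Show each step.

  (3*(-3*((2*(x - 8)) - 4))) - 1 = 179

Step 1. [(3*(-3*((2*(x - 8)) - 4))) - 1 = 179] add 1: x sits inside (… - 1), so sub: 3*(-3*((2*(x - 8)) - 4)) = 180.
Step 2. [3*(-3*((2*(x - 8)) - 4)) = 180] LHS = 3·(…); ÷3 both sides. So div: -3*((2*(x - 8)) - 4) = 60.
Step 3. [-3*((2*(x - 8)) - 4) = 60] divide by the outer -3. So div: (2*(x - 8)) - 4 = -20.
Step 4. [(2*(x - 8)) - 4 = -20] 2 divides every term; factor it out, so factor: (x - 8) - 2 = -10.
Step 5. [(x - 8) - 2 = -10] add 2: x sits inside (… - 2). So sub: x - 8 = -8.
Step 6. [x - 8 = -8] peel the -8: add 8 from each side. So sub: x = 0.

Answer: x ∈ {0}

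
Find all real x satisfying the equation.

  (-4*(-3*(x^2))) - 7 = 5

Step 1. [(-4*(-3*(x^2))) - 7 = 5] add 7: x sits inside (… - 7). So sub: -4*(-3*(x^2)) = 12.
Step 2. [-4*(-3*(x^2)) = 12] LHS = -4·(…); ÷-4 both sides, so div: -3*(x^2) = -3.
Step 3. [-3*(x^2) = -3] -3 out front; divide by -3 ⇒ div: x^2 = 1.
Step 4. [x^2 = 1] √ both sides: 1 ≥ 0 gives two branches ⇒ sqrt: x = 1 or -1.

Answer: x ∈ {-1, 1}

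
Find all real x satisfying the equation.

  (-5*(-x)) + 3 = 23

Step 1. [(-5*(-x)) + 3 = 23] +3 is outermost — subtract 3 both sides, so sub: -5*(-x) = 20.
Step 2. [-5*(-x) = 20] -5·(inner) — divide through by -5 ⇒ div: -x = -4.
Step 3. [-x = -4] flip signs both sides. So neg: x = 4.

Answer: x ∈ {4}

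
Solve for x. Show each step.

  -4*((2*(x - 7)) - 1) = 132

Step 1. [-4*((2*(x - 7)) - 1) = 132] -4·(inner) — divide through by -4 ⇒ div: (2*(x - 7)) - 1 = -33.
Step 2. [(2*(x - 7)) - 1 = -33] -1 is outermost — add 1 both sides ⇒ sub: 2*(x - 7) = -32.
Step 3. [2*(x - 7) = -32] LHS = 2·(…); ÷2 both sides ⇒ div: x - 7 = -16.
Step 4. [x - 7 = -16] -7 is outermost — add 7 both sides, so sub: x = -9.

Answer: x ∈ {-9}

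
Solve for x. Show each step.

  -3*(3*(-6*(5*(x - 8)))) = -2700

Step 1. [-3*(3*(-6*(5*(x - 8)))) = -2700] -3·(inner) — divide through by -3, so div: 3*(-6*(5*(x - 8))) = 900.
Step 2. [3*(-6*(5*(x - 8))) = 900] divide by the outer 3. So div: -6*(5*(x - 8)) = 300.
Step 3. [-6*(5*(x - 8)) = 300] LHS = -6·(…); ÷-6 both sides ⇒ div: 5*(x - 8) = -50.
Step 4. [5*(x - 8) = -50] 5 out front; divide by 5, so div: x - 8 = -10.
Step 5. [x - 8 = -10] -8 is outermost — add 8 both sides. So sub: x = -2.

Answer: x ∈ {-2}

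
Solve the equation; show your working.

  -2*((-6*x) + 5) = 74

Step 1. [-2*((-6*x) + 5) = 74] -2·(inner) — divide through by -2. So div: (-6*x) + 5 = -37.
Step 2. [(-6*x) + 5 = -37] the outer +5 inverts by subtracting 5. So sub: -6*x = -42.
Step 3. [-6*x = -42] -6·(inner) — divide through by -6 ⇒ div: x = 7.

Answer: x ∈ {7}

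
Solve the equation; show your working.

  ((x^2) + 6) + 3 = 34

Step 1. [((x^2) + 6) + 3 = 34] 3 comes off first (subtract 3). So sub: (x^2) + 6 = 31.
Step 2. [(x^2) + 6 = 31] +6 is outermost — subtract 6 both sides ⇒ sub: x^2 = 25.
Step 3. [x^2 = 25] √ both sides: 25 ≥ 0 gives two branches ⇒ sqrt: x = 5 or -5.

Answer: x ∈ {-5, 5}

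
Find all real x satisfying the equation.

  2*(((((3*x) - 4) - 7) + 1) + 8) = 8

Step 1. [2*(((((3*x) - 4) - 7) + 1) + 8) = 8] divide by the outer 2, so div: ((((3*x) - 4) - 7) + 1) + 8 = 4.
Step 2. [((((3*x) - 4) - 7) + 1) + 8 = 4] +8 is outermost — subtract 8 both sides. So sub: (((3*x) - 4) - 7) + 1 = -4.
Step 3. [(((3*x) - 4) - 7) + 1 = -4] 1 comes off first (subtract 1), so sub: ((3*x) - 4) - 7 = -5.
Step 4. [((3*x) - 4) - 7 = -5] 7 comes off first (add 7), so sub: (3*x) - 4 = 2.
Step 5. [(3*x) - 4 = 2] the outer -4 inverts by adding 4, so sub: 3*x = 6.
Step 6. [3*x = 6] 3 out front; divide by 3. So div: x = 2.

Answer: x ∈ {2}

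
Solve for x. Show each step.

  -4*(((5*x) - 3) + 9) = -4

Step 1. [-4*(((5*x) - 3) + 9) = -4] divide by the outer -4. So div: ((5*x) - 3) + 9 = 1.
Step 2. [((5*x) - 3) + 9 = 1] the outer +9 inverts by subtracting 9. So sub: (5*x) - 3 = -8.
Step 3. [(5*x) - 3 = -8] -3 is outermost — add 3 both sides, so sub: 5*x = -5.
Step 4. [5*x = -5] 5 out front; divide by 5, so div: x = -1.

Answer: x ∈ {-1}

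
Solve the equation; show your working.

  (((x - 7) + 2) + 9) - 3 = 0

Step 1. [(((x - 7) + 2) + 9) - 3 = 0] -3 is outermost — add 3 both sides ⇒ sub: ((x - 7) + 2) + 9 = 3.
Step 2. [((x - 7) + 2) + 9 = 3] the outer +9 inverts by subtracting 9, so sub: (x - 7) + 2 = -6.
Step 3. [(x - 7) + 2 = -6] 2 comes off first (subtract 2). So sub: x - 7 = -8.
Step 4. [x - 7 = -8] the outer -7 inverts by adding 7 ⇒ sub: x = -1.

Answer: x ∈ {-1}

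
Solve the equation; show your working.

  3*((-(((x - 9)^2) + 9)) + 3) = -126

Step 1. [3*((-(((x - 9)^2) + 9)) + 3) = -126] 3·(inner) — divide through by 3 ⇒ div: (-(((x - 9)^2) + 9)) + 3 = -42.
Step 2. [(-(((x - 9)^2) + 9)) + 3 = -42] 3 comes off first (subtract 3). So sub: -(((x - 9)^2) + 9) = -45.
Step 3. [-(((x - 9)^2) + 9) = -45] leading − — multiply by −1 ⇒ neg: ((x - 9)^2) + 9 = 45.
Step 4. [((x - 9)^2) + 9 = 45] the outer +9 inverts by subtracting 9 ⇒ sub: (x - 9)^2 = 36.
Step 5. [(x - 9)^2 = 36] 36 ≥ 0, LHS is (·)² — take ±√. So sqrt: x - 9 = 6 or -6.
Step 6. [x - 9 = 6 or -6] -9 is outermost — add 9 both sides ⇒ sub: x = 15 or 3.

Answer: x ∈ {3, 15}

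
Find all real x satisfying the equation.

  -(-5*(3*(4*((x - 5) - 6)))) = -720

Step 1. [-(-5*(3*(4*((x - 5) - 6)))) = -720] leading − — multiply by −1 ⇒ neg: -5*(3*(4*((x - 5) - 6))) = 720.
Step 2. [-5*(3*(4*((x - 5) - 6))) = 720] leading coefficient -5: divide by -5. So div: 3*(4*((x - 5) - 6)) = -144.
Step 3. [3*(4*((x - 5) - 6)) = -144] 3·(inner) — divide through by 3, so div: 4*((x - 5) - 6) = -48.
Step 4. [4*((x - 5) - 6) = -48] 4 out front; divide by 4 ⇒ div: (x - 5) - 6 = -12.
Step 5. [(x - 5) - 6 = -12] 6 comes off first (add 6) ⇒ sub: x - 5 = -6.
Step 6. [x - 5 = -6] the outer -5 inverts by adding 5. So sub: x = -1.

Answer: x ∈ {-1}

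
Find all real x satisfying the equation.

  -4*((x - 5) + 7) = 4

Step 1. [-4*((x - 5) + 7) = 4] leading coefficient -4: divide by -4. So div: (x - 5) + 7 = -1.
Step 2. [(x - 5) + 7 = -1] 7 comes off first (subtract 7) ⇒ sub: x - 5 = -8.
Step 3. [x - 5 = -8] the outer -5 inverts by adding 5, so sub: x = -3.

Answer: x ∈ {-3}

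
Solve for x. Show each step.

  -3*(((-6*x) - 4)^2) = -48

Step 1. [-3*(((-6*x) - 4)^2) = -48] LHS = -3·(…); ÷-3 both sides, so div: ((-6*x) - 4)^2 = 16.
Step 2. [((-6*x) - 4)^2 = 16] 16 ≥ 0, LHS is (·)² — take ±√ ⇒ sqrt: (-6*x) - 4 = 4 or -4.
Step 3. [(-6*x) - 4 = 4 or -4] add 4: x sits inside (… - 4) ⇒ sub: -6*x = 8 or 0.
Step 4. [-6*x = 8 or 0] LHS = -6·(…); ÷-6 both sides. So div: x = -4/3 or 0.

Answer: x ∈ {-4/3, 0}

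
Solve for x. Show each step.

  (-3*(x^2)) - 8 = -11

Step 1. [(-3*(x^2)) - 8 = -11] peel the -8: add 8 from each side, so sub: -3*(x^2) = -3.
Step 2. [-3*(x^2) = -3] -3 out front; divide by -3 ⇒ div: x^2 = 1.
Step 3. [x^2 = 1] √ both sides: 1 ≥ 0 gives two branches, so sqrt: x = 1 or -1.

Answer: x ∈ {-1, 1}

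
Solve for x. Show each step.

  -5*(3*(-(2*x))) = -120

Step 1. [-5*(3*(-(2*x))) = -120] -5·(inner) — divide through by -5, so div: 3*(-(2*x)) = 24.
Step 2. [3*(-(2*x)) = 24] 3 out front; divide by 3, so div: -(2*x) = 8.
Step 3. [-(2*x) = 8] LHS negated; negate both sides, so neg: 2*x = -8.
Step 4. [2*x = -8] LHS = 2·(…); ÷2 both sides, so div: x = -4.

Answer: x ∈ {-4}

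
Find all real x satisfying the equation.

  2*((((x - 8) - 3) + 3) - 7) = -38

Step 1. [2*((((x - 8) - 3) + 3) - 7) = -38] 2 out front; divide by 2, so div: (((x - 8) - 3) + 3) - 7 = -19.
Step 2. [(((x - 8) - 3) + 3) - 7 = -19] peel the -7: add 7 from each side, so sub: ((x - 8) - 3) + 3 = -12.
Step 3. [((x - 8) - 3) + 3 = -12] 3 comes off first (subtract 3) ⇒ sub: (x - 8) - 3 = -15.
Step 4. [(x - 8) - 3 = -15] peel the -3: add 3 from each side, so sub: x - 8 = -12.
Step 5. [x - 8 = -12] -8 is outermost — add 8 both sides ⇒ sub: x = -4.

Answer: x ∈ {-4}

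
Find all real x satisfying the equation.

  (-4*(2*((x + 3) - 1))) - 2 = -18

Step 1. [(-4*(2*((x + 3) - 1))) - 2 = -18] 2 comes off first (add 2), so sub: -4*(2*((x + 3) - 1)) = -16.
Step 2. [-4*(2*((x + 3) - 1)) = -16] LHS = -4·(…); ÷-4 both sides. So div: 2*((x + 3) - 1) = 4.
Step 3. [2*((x + 3) - 1) = 4] divide by the outer 2, so div: (x + 3) - 1 = 2.
Step 4. [(x + 3) - 1 = 2] -1 is outermost — add 1 both sides ⇒ sub: x + 3 = 3.
Step 5. [x + 3 = 3] subtract 3: x sits inside (… + 3), so sub: x = 0.

Answer: x ∈ {0}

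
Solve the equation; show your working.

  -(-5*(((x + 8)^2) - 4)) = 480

Step 1. [-(-5*(((x + 8)^2) - 4)) = 480] leading − — multiply by −1 ⇒ neg: -5*(((x + 8)^2) - 4) = -480.
Step 2. [-5*(((x + 8)^2) - 4) = -480] divide by the outer -5 ⇒ div: ((x + 8)^2) - 4 = 96.
Step 3. [((x + 8)^2) - 4 = 96] add 4: x sits inside (… - 4) ⇒ sub: (x + 8)^2 = 100.
Step 4. [(x + 8)^2 = 100] 100 ≥ 0, LHS is (·)² — take ±√ ⇒ sqrt: x + 8 = 10 or -10.
Step 5. [x + 8 = 10 or -10] +8 is outermost — subtract 8 both sides, so sub: x = 2 or -18.

Answer: x ∈ {-18, 2}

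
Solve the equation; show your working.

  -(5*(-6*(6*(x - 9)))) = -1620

Step 1. [-(5*(-6*(6*(x - 9)))) = -1620] flip signs both sides, so neg: 5*(-6*(6*(x - 9))) = 1620.
Step 2. [5*(-6*(6*(x - 9))) = 1620] leading coefficient 5: divide by 5 ⇒ div: -6*(6*(x - 9)) = 324.
Step 3. [-6*(6*(x - 9)) = 324] -6 out front; divide by -6. So div: 6*(x - 9) = -54.
Step 4. [6*(x - 9) = -54] 6·(inner) — divide through by 6 ⇒ div: x - 9 = -9.
Step 5. [x - 9 = -9] the outer -9 inverts by adding 9, so sub: x = 0.

Answer: x ∈ {0}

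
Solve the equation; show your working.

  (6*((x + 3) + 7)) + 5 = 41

Step 1. [(6*((x + 3) + 7)) + 5 = 41] +5 is outermost — subtract 5 both sides. So sub: 6*((x + 3) + 7) = 36.
Step 2. [6*((x + 3) + 7) = 36] 6·(inner) — divide through by 6 ⇒ div: (x + 3) + 7 = 6.
Step 3. [(x + 3) + 7 = 6] peel the +7: subtract 7 from each side, so sub: x + 3 = -1.
Step 4. [x + 3 = -1] the outer +3 inverts by subtracting 3, so sub: x = -4.

Answer: x ∈ {-4}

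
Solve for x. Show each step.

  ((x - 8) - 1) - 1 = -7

Step 1. [((x - 8) - 1) - 1 = -7] the outer -1 inverts by adding 1, so sub: (x - 8) - 1 = -6.
Step 2. [(x - 8) - 1 = -6] 1 comes off first (add 1) ⇒ sub: x - 8 = -5.
Step 3. [x - 8 = -5] 8 comes off first (add 8), so sub: x = 3.

Answer: x ∈ {3}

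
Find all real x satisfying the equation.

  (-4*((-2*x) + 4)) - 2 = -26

Step 1. [(-4*((-2*x) + 4)) - 2 = -26] add 2: x sits inside (… - 2) ⇒ sub: -4*((-2*x) + 4) = -24.
Step 2. [-4*((-2*x) + 4) = -24] -4 out front; divide by -4, so div: (-2*x) + 4 = 6.
Step 3. [(-2*x) + 4 = 6] -2 | LHS and -2 | 6: pull -2 out, so factor: x - 2 = -3.
Step 4. [x - 2 = -3] the outer -2 inverts by adding 2 ⇒ sub: x = -1.

Answer: x ∈ {-1}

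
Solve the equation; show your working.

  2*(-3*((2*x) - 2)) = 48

Step 1. [2*(-3*((2*x) - 2)) = 48] LHS = 2·(…); ÷2 both sides, so div: -3*((2*x) - 2) = 24.
Step 2. [-3*((2*x) - 2) = 24] leading coefficient -3: divide by -3 ⇒ div: (2*x) - 2 = -8.
Step 3. [(2*x) - 2 = -8] 2 divides every term; factor it out. So factor: x - 1 = -4.
Step 4. [x - 1 = -4] add 1: x sits inside (… - 1), so sub: x = -3.

Answer: x ∈ {-3}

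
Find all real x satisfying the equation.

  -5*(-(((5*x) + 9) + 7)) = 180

Step 1. [-5*(-(((5*x) + 9) + 7)) = 180] LHS = -5·(…); ÷-5 both sides, so div: -(((5*x) + 9) + 7) = -36.
Step 2. [-(((5*x) + 9) + 7) = -36] LHS negated; negate both sides, so neg: ((5*x) + 9) + 7 = 36.
Step 3. [((5*x) + 9) + 7 = 36] the outer +7 inverts by subtracting 7 ⇒ sub: (5*x) + 9 = 29.
Step 4. [(5*x) + 9 = 29] 9 comes off first (subtract 9) ⇒ sub: 5*x = 20.
Step 5. [5*x = 20] LHS = 5·(…); ÷5 both sides. So div: x = 4.

Answer: x ∈ {4}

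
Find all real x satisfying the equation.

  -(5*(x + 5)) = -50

Step 1. [-(5*(x + 5)) = -50] LHS negated; negate both sides, so neg: 5*(x + 5) = 50.
Step 2. [5*(x + 5) = 50] 5 out front; divide by 5 ⇒ div: x + 5 = 10.
Step 3. [x + 5 = 10] the outer +5 inverts by subtracting 5 ⇒ sub: x = 5.

Answer: x ∈ {5}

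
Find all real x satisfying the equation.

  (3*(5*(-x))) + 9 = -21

Step 1. [(3*(5*(-x))) + 9 = -21] the outer +9 inverts by subtracting 9. So sub: 3*(5*(-x)) = -30.
Step 2. [3*(5*(-x)) = -30] LHS = 3·(…); ÷3 both sides. So div: 5*(-x) = -10.
Step 3. [5*(-x) = -10] LHS = 5·(…); ÷5 both sides, so div: -x = -2.
Step 4. [-x = -2] flip signs both sides. So neg: x = 2.

Answer: x ∈ {2}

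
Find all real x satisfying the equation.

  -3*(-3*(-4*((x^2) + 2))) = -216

Step 1. [-3*(-3*(-4*((x^2) + 2))) = -216] divide by the outer -3 ⇒ div: -3*(-4*((x^2) + 2)) = 72.
Step 2. [-3*(-4*((x^2) + 2)) = 72] divide by the outer -3. So div: -4*((x^2) + 2) = -24.
Step 3. [-4*((x^2) + 2) = -24] divide by the outer -4. So div: (x^2) + 2 = 6.
Step 4. [(x^2) + 2 = 6] the outer +2 inverts by subtracting 2 ⇒ sub: x^2 = 4.
Step 5. [x^2 = 4] √ both sides: 4 ≥ 0 gives two branches. So sqrt: x = 2 or -2.

Answer: x ∈ {-2, 2}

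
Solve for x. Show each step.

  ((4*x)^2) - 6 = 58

Step 1. [((4*x)^2) - 6 = 58] add 6: x sits inside (… - 6), so sub: (4*x)^2 = 64.
Step 2. [(4*x)^2 = 64] 64 ≥ 0, LHS is (·)² — take ±√. So sqrt: 4*x = 8 or -8.
Step 3. [4*x = 8 or -8] LHS = 4·(…); ÷4 both sides, so div: x = 2 or -2.

Answer: x ∈ {-2, 2}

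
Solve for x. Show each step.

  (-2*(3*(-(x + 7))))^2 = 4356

Step 1. [(-2*(3*(-(x + 7))))^2 = 4356] 4356 ≥ 0, LHS is (·)² — take ±√. So sqrt: -2*(3*(-(x + 7))) = 66 or -66.
Step 2. [-2*(3*(-(x + 7))) = 66 or -66] -2·(inner) — divide through by -2 ⇒ div: 3*(-(x + 7)) = -33 or 33.
Step 3. [3*(-(x + 7)) = -33 or 33] LHS = 3·(…); ÷3 both sides ⇒ div: -(x + 7) = -11 or 11.
Step 4. [-(x + 7) = -11 or 11] LHS negated; negate both sides ⇒ neg: x + 7 = 11 or -11.
Step 5. [x + 7 = 11 or -11] peel the +7: subtract 7 from each side ⇒ sub: x = 4 or -18.

Answer: x ∈ {-18, 4}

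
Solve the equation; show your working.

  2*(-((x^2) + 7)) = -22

Step 1. [2*(-((x^2) + 7)) = -22] LHS = 2·(…); ÷2 both sides. So div: -((x^2) + 7) = -11.
Step 2. [-((x^2) + 7) = -11] LHS negated; negate both sides. So neg: (x^2) + 7 = 11.
Step 3. [(x^2) + 7 = 11] 7 comes off first (subtract 7), so sub: x^2 = 4.
Step 4. [x^2 = 4] √ both sides: 4 ≥ 0 gives two branches. So sqrt: x = 2 or -2.

Answer: x ∈ {-2, 2}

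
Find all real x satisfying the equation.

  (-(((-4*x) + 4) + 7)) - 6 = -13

Step 1. [(-(((-4*x) + 4) + 7)) - 6 = -13] add 6: x sits inside (… - 6), so sub: -(((-4*x) + 4) + 7) = -7.
Step 2. [-(((-4*x) + 4) + 7) = -7] leading − — multiply by −1. So neg: ((-4*x) + 4) + 7 = 7.
Step 3. [((-4*x) + 4) + 7 = 7] +7 is outermost — subtract 7 both sides. So sub: (-4*x) + 4 = 0.
Step 4. [(-4*x) + 4 = 0] common factor -4 (LHS and 0) — divide through ⇒ factor: x - 1 = 0.
Step 5. [x - 1 = 0] the outer -1 inverts by adding 1. So sub: x = 1.

Answer: x ∈ {1}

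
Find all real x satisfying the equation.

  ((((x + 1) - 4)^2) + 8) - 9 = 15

Step 1. [((((x + 1) - 4)^2) + 8) - 9 = 15] the outer -9 inverts by adding 9, so sub: (((x + 1) - 4)^2) + 8 = 24.
Step 2. [(((x + 1) - 4)^2) + 8 = 24] 8 comes off first (subtract 8). So sub: ((x + 1) - 4)^2 = 16.
Step 3. [((x + 1) - 4)^2 = 16] √ both sides: 16 ≥ 0 gives two branches. So sqrt: (x + 1) - 4 = 4 or -4.
Step 4. [(x + 1) - 4 = 4 or -4] the outer -4 inverts by adding 4, so sub: x + 1 = 8 or 0.
Step 5. [x + 1 = 8 or 0] subtract 1: x sits inside (… + 1). So sub: x = 7 or -1.

Answer: x ∈ {-1, 7}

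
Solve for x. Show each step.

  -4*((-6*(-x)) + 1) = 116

Step 1. [-4*((-6*(-x)) + 1) = 116] -4 out front; divide by -4, so div: (-6*(-x)) + 1 = -29.
Step 2. [(-6*(-x)) + 1 = -29] the outer +1 inverts by subtracting 1, so sub: -6*(-x) = -30.
Step 3. [-6*(-x) = -30] -6 out front; divide by -6, so div: -x = 5.
Step 4. [-x = 5] LHS negated; negate both sides ⇒ neg: x = -5.

Answer: x ∈ {-5}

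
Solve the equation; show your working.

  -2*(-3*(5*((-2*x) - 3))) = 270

Step 1. [-2*(-3*(5*((-2*x) - 3))) = 270] -2·(inner) — divide through by -2 ⇒ div: -3*(5*((-2*x) - 3)) = -135.
Step 2. [-3*(5*((-2*x) - 3)) = -135] -3·(inner) — divide through by -3 ⇒ div: 5*((-2*x) - 3) = 45.
Step 3. [5*((-2*x) - 3) = 45] 5 out front; divide by 5 ⇒ div: (-2*x) - 3 = 9.
Step 4. [(-2*x) - 3 = 9] 3 comes off first (add 3). So sub: -2*x = 12.
Step 5. [-2*x = 12] -2·(inner) — divide through by -2 ⇒ div: x = -6.

Answer: x ∈ {-6}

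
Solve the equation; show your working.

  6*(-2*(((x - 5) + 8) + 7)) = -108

Step 1. [6*(-2*(((x - 5) + 8) + 7)) = -108] 6·(inner) — divide through by 6. So div: -2*(((x - 5) + 8) + 7) = -18.
Step 2. [-2*(((x - 5) + 8) + 7) = -18] divide by the outer -2 ⇒ div: ((x - 5) + 8) + 7 = 9.
Step 3. [((x - 5) + 8) + 7 = 9] the outer +7 inverts by subtracting 7 ⇒ sub: (x - 5) + 8 = 2.
Step 4. [(x - 5) + 8 = 2] +8 is outermost — subtract 8 both sides, so sub: x - 5 = -6.
Step 5. [x - 5 = -6] the outer -5 inverts by adding 5 ⇒ sub: x = -1.

Answer: x ∈ {-1}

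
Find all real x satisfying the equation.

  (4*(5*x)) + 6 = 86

Step 1. [(4*(5*x)) + 6 = 86] the outer +6 inverts by subtracting 6. So sub: 4*(5*x) = 80.
Step 2. [4*(5*x) = 80] LHS = 4·(…); ÷4 both sides ⇒ div: 5*x = 20.
Step 3. [5*x = 20] LHS = 5·(…); ÷5 both sides. So div: x = 4.

Answer: x ∈ {4}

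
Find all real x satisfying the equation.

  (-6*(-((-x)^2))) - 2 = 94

Step 1. [(-6*(-((-x)^2))) - 2 = 94] add 2: x sits inside (… - 2), so sub: -6*(-((-x)^2)) = 96.
Step 2. [-6*(-((-x)^2)) = 96] -6·(inner) — divide through by -6 ⇒ div: -((-x)^2) = -16.
Step 3. [-((-x)^2) = -16] LHS negated; negate both sides, so neg: (-x)^2 = 16.
Step 4. [(-x)^2 = 16] √ both sides: 16 ≥ 0 gives two branches, so sqrt: -x = 4 or -4.
Step 5. [-x = 4 or -4] LHS negated; negate both sides. So neg: x = -4 or 4.

Answer: x ∈ {-4, 4}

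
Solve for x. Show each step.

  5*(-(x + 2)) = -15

Step 1. [5*(-(x + 2)) = -15] LHS = 5·(…); ÷5 both sides. So div: -(x + 2) = -3.
Step 2. [-(x + 2) = -3] flip signs both sides ⇒ neg: x + 2 = 3.
Step 3. [x + 2 = 3] the outer +2 inverts by subtracting 2 ⇒ sub: x = 1.

Answer: x ∈ {1}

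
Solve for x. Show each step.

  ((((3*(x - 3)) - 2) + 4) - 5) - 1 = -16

Step 1. [((((3*(x - 3)) - 2) + 4) - 5) - 1 = -16] add 1: x sits inside (… - 1), so sub: (((3*(x - 3)) - 2) + 4) - 5 = -15.
Step 2. [(((3*(x - 3)) - 2) + 4) - 5 = -15] peel the -5: add 5 from each side, so sub: ((3*(x - 3)) - 2) + 4 = -10.
Step 3. [((3*(x - 3)) - 2) + 4 = -10] subtract 4: x sits inside (… + 4). So sub: (3*(x - 3)) - 2 = -14.
Step 4. [(3*(x - 3)) - 2 = -14] -2 is outermost — add 2 both sides, so sub: 3*(x - 3) = -12.
Step 5. [3*(x - 3) = -12] 3·(inner) — divide through by 3 ⇒ div: x - 3 = -4.
Step 6. [x - 3 = -4] peel the -3: add 3 from each side ⇒ sub: x = -1.

Answer: x ∈ {-1}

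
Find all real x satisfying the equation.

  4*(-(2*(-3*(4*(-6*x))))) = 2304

Step 1. [4*(-(2*(-3*(4*(-6*x))))) = 2304] 4 out front; divide by 4. So div: -(2*(-3*(4*(-6*x)))) = 576.
Step 2. [-(2*(-3*(4*(-6*x)))) = 576] flip signs both sides, so neg: 2*(-3*(4*(-6*x))) = -576.
Step 3. [2*(-3*(4*(-6*x))) = -576] 2 out front; divide by 2 ⇒ div: -3*(4*(-6*x)) = -288.
Step 4. [-3*(4*(-6*x)) = -288] LHS = -3·(…); ÷-3 both sides ⇒ div: 4*(-6*x) = 96.
Step 5. [4*(-6*x) = 96] divide by the outer 4 ⇒ div: -6*x = 24.
Step 6. [-6*x = 24] -6 out front; divide by -6 ⇒ div: x = -4.

Answer: x ∈ {-4}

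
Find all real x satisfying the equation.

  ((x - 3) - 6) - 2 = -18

Step 1. [((x - 3) - 6) - 2 = -18] -2 is outermost — add 2 both sides, so sub: (x - 3) - 6 = -16.
Step 2. [(x - 3) - 6 = -16] add 6: x sits inside (… - 6) ⇒ sub: x - 3 = -10.
Step 3. [x - 3 = -10] 3 comes off first (add 3), so sub: x = -7.

Answer: x ∈ {-7}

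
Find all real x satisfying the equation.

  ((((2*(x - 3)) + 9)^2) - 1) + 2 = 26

Step 1. [((((2*(x - 3)) + 9)^2) - 1) + 2 = 26] +2 is outermost — subtract 2 both sides. So sub: (((2*(x - 3)) + 9)^2) - 1 = 24.
Step 2. [(((2*(x - 3)) + 9)^2) - 1 = 24] the outer -1 inverts by adding 1. So sub: ((2*(x - 3)) + 9)^2 = 25.
Step 3. [((2*(x - 3)) + 9)^2 = 25] LHS squared, RHS 25 ≥ 0: apply √ (±), so sqrt: (2*(x - 3)) + 9 = 5 or -5.
Step 4. [(2*(x - 3)) + 9 = 5 or -5] the outer +9 inverts by subtracting 9. So sub: 2*(x - 3) = -4 or -14.
Step 5. [2*(x - 3) = -4 or -14] leading coefficient 2: divide by 2, so div: x - 3 = -2 or -7.
Step 6. [x - 3 = -2 or -7] 3 comes off first (add 3) ⇒ sub: x = 1 or -4.

Answer: x ∈ {-4, 1}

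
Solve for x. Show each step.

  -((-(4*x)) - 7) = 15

Step 1. [-((-(4*x)) - 7) = 15] leading − — multiply by −1, so neg: (-(4*x)) - 7 = -15.
Step 2. [(-(4*x)) - 7 = -15] 7 comes off first (add 7) ⇒ sub: -(4*x) = -8.
Step 3. [-(4*x) = -8] LHS negated; negate both sides. So neg: 4*x = 8.
Step 4. [4*x = 8] leading coefficient 4: divide by 4 ⇒ div: x = 2.

Answer: x ∈ {2}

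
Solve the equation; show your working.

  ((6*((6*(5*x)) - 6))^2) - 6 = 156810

Step 1. [((6*((6*(5*x)) - 6))^2) - 6 = 156810] add 6: x sits inside (… - 6) ⇒ sub: (6*((6*(5*x)) - 6))^2 = 156816.
Step 2. [(6*((6*(5*x)) - 6))^2 = 156816] √ both sides: 156816 ≥ 0 gives two branches. So sqrt: 6*((6*(5*x)) - 6) = 396 or -396.
Step 3. [6*((6*(5*x)) - 6) = 396 or -396] leading coefficient 6: divide by 6 ⇒ div: (6*(5*x)) - 6 = 66 or -66.
Step 4. [(6*(5*x)) - 6 = 66 or -66] 6 | LHS and 6 | 66 or -66: pull 6 out ⇒ factor: (5*x) - 1 = 11 or -11.
Step 5. [(5*x) - 1 = 11 or -11] the outer -1 inverts by adding 1, so sub: 5*x = 12 or -10.
Step 6. [5*x = 12 or -10] leading coefficient 5: divide by 5, so div: x = 12/5 or -2.

Answer: x ∈ {-2, 12/5}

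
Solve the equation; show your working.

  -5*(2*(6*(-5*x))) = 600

Step 1. [-5*(2*(6*(-5*x))) = 600] divide by the outer -5, so div: 2*(6*(-5*x)) = -120.
Step 2. [2*(6*(-5*x)) = -120] leading coefficient 2: divide by 2, so div: 6*(-5*x) = -60.
Step 3. [6*(-5*x) = -60] 6 out front; divide by 6 ⇒ div: -5*x = -10.
Step 4. [-5*x = -10] -5 out front; divide by -5. So div: x = 2.

Answer: x ∈ {2}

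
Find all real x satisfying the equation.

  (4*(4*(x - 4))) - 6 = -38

Step 1. [(4*(4*(x - 4))) - 6 = -38] the outer -6 inverts by adding 6. So sub: 4*(4*(x - 4)) = -32.
Step 2. [4*(4*(x - 4)) = -32] 4 out front; divide by 4 ⇒ div: 4*(x - 4) = -8.
Step 3. [4*(x - 4) = -8] divide by the outer 4, so div: x - 4 = -2.
Step 4. [x - 4 = -2] peel the -4: add 4 from each side. So sub: x = 2.

Answer: x ∈ {2}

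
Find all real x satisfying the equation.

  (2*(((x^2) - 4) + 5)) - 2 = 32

Step 1. [(2*(((x^2) - 4) + 5)) - 2 = 32] 2 divides every term; factor it out ⇒ factor: (((x^2) - 4) + 5) - 1 = 16.
Step 2. [(((x^2) - 4) + 5) - 1 = 16] peel the -1: add 1 from each side. So sub: ((x^2) - 4) + 5 = 17.
Step 3. [((x^2) - 4) + 5 = 17] 5 comes off first (subtract 5), so sub: (x^2) - 4 = 12.
Step 4. [(x^2) - 4 = 12] -4 is outermost — add 4 both sides ⇒ sub: x^2 = 16.
Step 5. [x^2 = 16] √ both sides: 16 ≥ 0 gives two branches. So sqrt: x = 4 or -4.

Answer: x ∈ {-4, 4}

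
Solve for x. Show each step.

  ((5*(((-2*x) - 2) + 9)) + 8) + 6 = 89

Step 1. [((5*(((-2*x) - 2) + 9)) + 8) + 6 = 89] the outer +6 inverts by subtracting 6 ⇒ sub: (5*(((-2*x) - 2) + 9)) + 8 = 83.
Step 2. [(5*(((-2*x) - 2) + 9)) + 8 = 83] 8 comes off first (subtract 8), so sub: 5*(((-2*x) - 2) + 9) = 75.
Step 3. [5*(((-2*x) - 2) + 9) = 75] 5·(inner) — divide through by 5. So div: ((-2*x) - 2) + 9 = 15.
Step 4. [((-2*x) - 2) + 9 = 15] peel the +9: subtract 9 from each side, so sub: (-2*x) - 2 = 6.
Step 5. [(-2*x) - 2 = 6] common factor -2 (LHS and 6) — divide through, so factor: x + 1 = -3.
Step 6. [x + 1 = -3] peel the +1: subtract 1 from each side. So sub: x = -4.

Answer: x ∈ {-4}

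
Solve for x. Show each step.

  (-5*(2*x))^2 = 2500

Step 1. [(-5*(2*x))^2 = 2500] √ both sides: 2500 ≥ 0 gives two branches, so sqrt: -5*(2*x) = 50 or -50.
Step 2. [-5*(2*x) = 50 or -50] -5 out front; divide by -5, so div: 2*x = -10 or 10.
Step 3. [2*x = -10 or 10] 2·(inner) — divide through by 2, so div: x = -5 or 5.

Answer: x ∈ {-5, 5}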